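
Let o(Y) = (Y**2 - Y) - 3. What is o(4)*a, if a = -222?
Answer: -1998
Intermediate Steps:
o(Y) = -3 + Y**2 - Y
o(4)*a = (-3 + 4**2 - 1*4)*(-222) = (-3 + 16 - 4)*(-222) = 9*(-222) = -1998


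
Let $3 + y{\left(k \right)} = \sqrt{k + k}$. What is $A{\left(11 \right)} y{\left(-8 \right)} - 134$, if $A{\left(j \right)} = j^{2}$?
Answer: $-497 + 484 i \approx -497.0 + 484.0 i$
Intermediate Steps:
$y{\left(k \right)} = -3 + \sqrt{2} \sqrt{k}$ ($y{\left(k \right)} = -3 + \sqrt{k + k} = -3 + \sqrt{2 k} = -3 + \sqrt{2} \sqrt{k}$)
$A{\left(11 \right)} y{\left(-8 \right)} - 134 = 11^{2} \left(-3 + \sqrt{2} \sqrt{-8}\right) - 134 = 121 \left(-3 + \sqrt{2} \cdot 2 i \sqrt{2}\right) - 134 = 121 \left(-3 + 4 i\right) - 134 = \left(-363 + 484 i\right) - 134 = -497 + 484 i$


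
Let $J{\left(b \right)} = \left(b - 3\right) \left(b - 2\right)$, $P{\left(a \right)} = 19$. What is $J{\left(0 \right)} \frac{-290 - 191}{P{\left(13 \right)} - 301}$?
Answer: $\frac{481}{47} \approx 10.234$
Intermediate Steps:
$J{\left(b \right)} = \left(-3 + b\right) \left(-2 + b\right)$
$J{\left(0 \right)} \frac{-290 - 191}{P{\left(13 \right)} - 301} = \left(6 + 0^{2} - 0\right) \frac{-290 - 191}{19 - 301} = \left(6 + 0 + 0\right) \left(- \frac{481}{-282}\right) = 6 \left(\left(-481\right) \left(- \frac{1}{282}\right)\right) = 6 \cdot \frac{481}{282} = \frac{481}{47}$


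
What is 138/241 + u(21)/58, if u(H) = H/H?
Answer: 8245/13978 ≈ 0.58986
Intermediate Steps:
u(H) = 1
138/241 + u(21)/58 = 138/241 + 1/58 = 8245/13978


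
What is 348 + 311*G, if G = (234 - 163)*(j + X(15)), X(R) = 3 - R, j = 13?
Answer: 22429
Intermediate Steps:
G = 71 (G = (234 - 163)*(13 + (3 - 1*15)) = 71*(13 + (3 - 15)) = 71*(13 - 12) = 71*1 = 71)
348 + 311*G = 348 + 311*71 = 348 + 22081 = 22429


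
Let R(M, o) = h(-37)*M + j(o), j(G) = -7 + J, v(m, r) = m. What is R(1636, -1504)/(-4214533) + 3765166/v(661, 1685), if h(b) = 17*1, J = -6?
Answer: 15868397982339/2785806313 ≈ 5696.2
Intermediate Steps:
j(G) = -13 (j(G) = -7 - 6 = -13)
h(b) = 17
R(M, o) = -13 + 17*M (R(M, o) = 17*M - 13 = -13 + 17*M)
R(1636, -1504)/(-4214533) + 3765166/v(661, 1685) = (-13 + 17*1636)/(-4214533) + 3765166/661 = (-13 + 27812)*(-1/4214533) + 3765166*(1/661) = 27799*(-1/4214533) + 3765166/661 = -27799/4214533 + 3765166/661 = 15868397982339/2785806313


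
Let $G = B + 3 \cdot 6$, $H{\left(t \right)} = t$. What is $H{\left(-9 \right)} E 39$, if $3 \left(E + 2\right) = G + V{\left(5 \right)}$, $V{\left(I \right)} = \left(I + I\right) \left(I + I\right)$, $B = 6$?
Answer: $-13806$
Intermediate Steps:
$V{\left(I \right)} = 4 I^{2}$ ($V{\left(I \right)} = 2 I 2 I = 4 I^{2}$)
$G = 24$ ($G = 6 + 3 \cdot 6 = 6 + 18 = 24$)
$E = \frac{118}{3}$ ($E = -2 + \frac{24 + 4 \cdot 5^{2}}{3} = -2 + \frac{24 + 4 \cdot 25}{3} = -2 + \frac{24 + 100}{3} = -2 + \frac{1}{3} \cdot 124 = -2 + \frac{124}{3} = \frac{118}{3} \approx 39.333$)
$H{\left(-9 \right)} E 39 = \left(-9\right) \frac{118}{3} \cdot 39 = \left(-354\right) 39 = -13806$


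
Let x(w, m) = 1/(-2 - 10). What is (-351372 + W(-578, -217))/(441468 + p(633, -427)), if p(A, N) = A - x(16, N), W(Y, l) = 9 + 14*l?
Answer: -4252812/5305213 ≈ -0.80163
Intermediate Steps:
x(w, m) = -1/12 (x(w, m) = 1/(-12) = -1/12)
p(A, N) = 1/12 + A (p(A, N) = A - 1*(-1/12) = A + 1/12 = 1/12 + A)
(-351372 + W(-578, -217))/(441468 + p(633, -427)) = (-351372 + (9 + 14*(-217)))/(441468 + (1/12 + 633)) = (-351372 + (9 - 3038))/(441468 + 7597/12) = (-351372 - 3029)/(5305213/12) = -354401*12/5305213 = -4252812/5305213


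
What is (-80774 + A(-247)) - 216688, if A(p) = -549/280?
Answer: -83289909/280 ≈ -2.9746e+5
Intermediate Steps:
A(p) = -549/280 (A(p) = -549*1/280 = -549/280)
(-80774 + A(-247)) - 216688 = (-80774 - 549/280) - 216688 = -22617269/280 - 216688 = -83289909/280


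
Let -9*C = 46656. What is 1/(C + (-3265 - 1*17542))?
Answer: -1/25991 ≈ -3.8475e-5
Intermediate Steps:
C = -5184 (C = -⅑*46656 = -5184)
1/(C + (-3265 - 1*17542)) = 1/(-5184 + (-3265 - 1*17542)) = 1/(-5184 + (-3265 - 17542)) = 1/(-5184 - 20807) = 1/(-25991) = -1/25991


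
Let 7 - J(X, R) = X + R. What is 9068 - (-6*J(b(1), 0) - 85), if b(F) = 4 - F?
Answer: 9177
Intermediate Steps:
J(X, R) = 7 - R - X (J(X, R) = 7 - (X + R) = 7 - (R + X) = 7 + (-R - X) = 7 - R - X)
9068 - (-6*J(b(1), 0) - 85) = 9068 - (-6*(7 - 1*0 - (4 - 1*1)) - 85) = 9068 - (-6*(7 + 0 - (4 - 1)) - 85) = 9068 - (-6*(7 + 0 - 1*3) - 85) = 9068 - (-6*(7 + 0 - 3) - 85) = 9068 - (-6*4 - 85) = 9068 - (-24 - 85) = 9068 - 1*(-109) = 9068 + 109 = 9177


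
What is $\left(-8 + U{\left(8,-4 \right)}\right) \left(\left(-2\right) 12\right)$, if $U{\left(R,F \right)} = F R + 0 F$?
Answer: $960$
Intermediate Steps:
$U{\left(R,F \right)} = F R$ ($U{\left(R,F \right)} = F R + 0 = F R$)
$\left(-8 + U{\left(8,-4 \right)}\right) \left(\left(-2\right) 12\right) = \left(-8 - 32\right) \left(\left(-2\right) 12\right) = \left(-8 - 32\right) \left(-24\right) = \left(-40\right) \left(-24\right) = 960$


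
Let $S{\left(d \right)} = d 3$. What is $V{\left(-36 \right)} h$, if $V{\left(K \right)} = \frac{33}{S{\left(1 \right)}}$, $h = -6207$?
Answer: $-68277$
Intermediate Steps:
$S{\left(d \right)} = 3 d$
$V{\left(K \right)} = 11$ ($V{\left(K \right)} = \frac{33}{3 \cdot 1} = \frac{33}{3} = 33 \cdot \frac{1}{3} = 11$)
$V{\left(-36 \right)} h = 11 \left(-6207\right) = -68277$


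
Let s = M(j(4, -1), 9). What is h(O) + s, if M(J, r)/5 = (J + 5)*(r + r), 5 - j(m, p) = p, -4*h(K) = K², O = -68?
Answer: -166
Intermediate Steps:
h(K) = -K²/4
j(m, p) = 5 - p
M(J, r) = 10*r*(5 + J) (M(J, r) = 5*((J + 5)*(r + r)) = 5*((5 + J)*(2*r)) = 5*(2*r*(5 + J)) = 10*r*(5 + J))
s = 990 (s = 10*9*(5 + (5 - 1*(-1))) = 10*9*(5 + (5 + 1)) = 10*9*(5 + 6) = 10*9*11 = 990)
h(O) + s = -¼*(-68)² + 990 = -¼*4624 + 990 = -1156 + 990 = -166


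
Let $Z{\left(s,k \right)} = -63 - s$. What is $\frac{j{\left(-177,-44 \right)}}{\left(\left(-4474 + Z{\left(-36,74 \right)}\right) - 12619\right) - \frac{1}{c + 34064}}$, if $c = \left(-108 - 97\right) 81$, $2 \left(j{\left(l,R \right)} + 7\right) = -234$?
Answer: $\frac{2164916}{298898081} \approx 0.007243$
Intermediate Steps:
$j{\left(l,R \right)} = -124$ ($j{\left(l,R \right)} = -7 + \frac{1}{2} \left(-234\right) = -7 - 117 = -124$)
$c = -16605$ ($c = \left(-205\right) 81 = -16605$)
$\frac{j{\left(-177,-44 \right)}}{\left(\left(-4474 + Z{\left(-36,74 \right)}\right) - 12619\right) - \frac{1}{c + 34064}} = - \frac{124}{\left(\left(-4474 - 27\right) - 12619\right) - \frac{1}{-16605 + 34064}} = - \frac{124}{\left(\left(-4474 + \left(-63 + 36\right)\right) - 12619\right) - \frac{1}{17459}} = - \frac{124}{\left(\left(-4474 - 27\right) - 12619\right) - \frac{1}{17459}} = - \frac{124}{\left(-4501 - 12619\right) - \frac{1}{17459}} = - \frac{124}{-17120 - \frac{1}{17459}} = - \frac{124}{- \frac{298898081}{17459}} = \left(-124\right) \left(- \frac{17459}{298898081}\right) = \frac{2164916}{298898081}$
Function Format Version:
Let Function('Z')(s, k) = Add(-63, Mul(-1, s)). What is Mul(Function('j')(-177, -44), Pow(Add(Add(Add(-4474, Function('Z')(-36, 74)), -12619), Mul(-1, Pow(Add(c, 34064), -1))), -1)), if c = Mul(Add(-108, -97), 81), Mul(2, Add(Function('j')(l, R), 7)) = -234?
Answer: Rational(2164916, 298898081) ≈ 0.0072430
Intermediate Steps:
Function('j')(l, R) = -124 (Function('j')(l, R) = Add(-7, Mul(Rational(1, 2), -234)) = Add(-7, -117) = -124)
c = -16605 (c = Mul(-205, 81) = -16605)
Mul(Function('j')(-177, -44), Pow(Add(Add(Add(-4474, Function('Z')(-36, 74)), -12619), Mul(-1, Pow(Add(c, 34064), -1))), -1)) = Mul(-124, Pow(Add(Add(Add(-4474, Add(-63, Mul(-1, -36))), -12619), Mul(-1, Pow(Add(-16605, 34064), -1))), -1)) = Mul(-124, Pow(Add(Add(Add(-4474, Add(-63, 36)), -12619), Mul(-1, Pow(17459, -1))), -1)) = Mul(-124, Pow(Add(Add(Add(-4474, -27), -12619), Mul(-1, Rational(1, 17459))), -1)) = Mul(-124, Pow(Add(Add(-4501, -12619), Rational(-1, 17459)), -1)) = Mul(-124, Pow(Add(-17120, Rational(-1, 17459)), -1)) = Mul(-124, Pow(Rational(-298898081, 17459), -1)) = Mul(-124, Rational(-17459, 298898081)) = Rational(2164916, 298898081)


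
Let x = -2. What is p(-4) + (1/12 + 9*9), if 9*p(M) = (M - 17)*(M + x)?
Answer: 1141/12 ≈ 95.083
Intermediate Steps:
p(M) = (-17 + M)*(-2 + M)/9 (p(M) = ((M - 17)*(M - 2))/9 = ((-17 + M)*(-2 + M))/9 = (-17 + M)*(-2 + M)/9)
p(-4) + (1/12 + 9*9) = (34/9 - 19/9*(-4) + (1/9)*(-4)**2) + (1/12 + 9*9) = (34/9 + 76/9 + (1/9)*16) + (1/12 + 81) = (34/9 + 76/9 + 16/9) + 973/12 = 14 + 973/12 = 1141/12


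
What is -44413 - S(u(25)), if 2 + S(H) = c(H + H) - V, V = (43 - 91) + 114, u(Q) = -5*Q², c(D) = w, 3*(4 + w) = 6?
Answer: -44343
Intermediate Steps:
w = -2 (w = -4 + (⅓)*6 = -4 + 2 = -2)
c(D) = -2
V = 66 (V = -48 + 114 = 66)
S(H) = -70 (S(H) = -2 + (-2 - 1*66) = -2 + (-2 - 66) = -2 - 68 = -70)
-44413 - S(u(25)) = -44413 - 1*(-70) = -44413 + 70 = -44343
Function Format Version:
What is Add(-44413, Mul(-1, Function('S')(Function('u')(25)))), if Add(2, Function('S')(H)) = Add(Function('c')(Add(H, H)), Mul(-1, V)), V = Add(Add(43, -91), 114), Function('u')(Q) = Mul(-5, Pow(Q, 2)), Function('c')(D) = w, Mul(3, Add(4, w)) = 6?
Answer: -44343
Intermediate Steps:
w = -2 (w = Add(-4, Mul(Rational(1, 3), 6)) = Add(-4, 2) = -2)
Function('c')(D) = -2
V = 66 (V = Add(-48, 114) = 66)
Function('S')(H) = -70 (Function('S')(H) = Add(-2, Add(-2, Mul(-1, 66))) = Add(-2, Add(-2, -66)) = Add(-2, -68) = -70)
Add(-44413, Mul(-1, Function('S')(Function('u')(25)))) = Add(-44413, Mul(-1, -70)) = Add(-44413, 70) = -44343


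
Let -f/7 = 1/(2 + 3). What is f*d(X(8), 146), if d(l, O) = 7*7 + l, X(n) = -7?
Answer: -294/5 ≈ -58.800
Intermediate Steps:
d(l, O) = 49 + l
f = -7/5 (f = -7/(2 + 3) = -7/5 ≈ -1.4000)
f*d(X(8), 146) = -7*(49 - 7)/5 = -7/5*42 = -294/5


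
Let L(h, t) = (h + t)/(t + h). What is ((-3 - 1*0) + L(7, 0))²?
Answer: 4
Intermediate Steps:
L(h, t) = 1 (L(h, t) = (h + t)/(h + t) = 1)
((-3 - 1*0) + L(7, 0))² = ((-3 - 1*0) + 1)² = ((-3 + 0) + 1)² = (-3 + 1)² = (-2)² = 4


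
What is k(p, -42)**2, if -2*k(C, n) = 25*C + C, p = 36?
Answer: 219024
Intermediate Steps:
k(C, n) = -13*C (k(C, n) = -(25*C + C)/2 = -13*C)
k(p, -42)**2 = (-13*36)**2 = (-468)**2 = 219024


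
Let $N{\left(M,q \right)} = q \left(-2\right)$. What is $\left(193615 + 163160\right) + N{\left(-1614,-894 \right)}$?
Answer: $358563$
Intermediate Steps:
$N{\left(M,q \right)} = - 2 q$
$\left(193615 + 163160\right) + N{\left(-1614,-894 \right)} = \left(193615 + 163160\right) - -1788 = 356775 + 1788 = 358563$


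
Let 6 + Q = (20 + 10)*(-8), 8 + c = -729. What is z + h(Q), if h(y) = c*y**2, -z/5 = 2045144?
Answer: -54826012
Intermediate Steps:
z = -10225720 (z = -5*2045144 = -10225720)
c = -737 (c = -8 - 729 = -737)
Q = -246 (Q = -6 + (20 + 10)*(-8) = -6 + 30*(-8) = -6 - 240 = -246)
h(y) = -737*y**2
z + h(Q) = -10225720 - 737*(-246)**2 = -10225720 - 737*60516 = -10225720 - 44600292 = -54826012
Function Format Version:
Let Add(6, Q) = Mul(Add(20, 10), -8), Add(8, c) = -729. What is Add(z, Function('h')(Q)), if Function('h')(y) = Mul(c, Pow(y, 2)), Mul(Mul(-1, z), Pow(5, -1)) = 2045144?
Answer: -54826012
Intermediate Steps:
z = -10225720 (z = Mul(-5, 2045144) = -10225720)
c = -737 (c = Add(-8, -729) = -737)
Q = -246 (Q = Add(-6, Mul(Add(20, 10), -8)) = Add(-6, Mul(30, -8)) = Add(-6, -240) = -246)
Function('h')(y) = Mul(-737, Pow(y, 2))
Add(z, Function('h')(Q)) = Add(-10225720, Mul(-737, Pow(-246, 2))) = Add(-10225720, Mul(-737, 60516)) = Add(-10225720, -44600292) = -54826012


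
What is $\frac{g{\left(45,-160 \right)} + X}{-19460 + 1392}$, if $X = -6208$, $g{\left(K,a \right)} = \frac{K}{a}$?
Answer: $\frac{198665}{578176} \approx 0.34361$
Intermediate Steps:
$\frac{g{\left(45,-160 \right)} + X}{-19460 + 1392} = \frac{\frac{45}{-160} - 6208}{-19460 + 1392} = \frac{45 \left(- \frac{1}{160}\right) - 6208}{-18068} = \left(- \frac{9}{32} - 6208\right) \left(- \frac{1}{18068}\right) = \left(- \frac{198665}{32}\right) \left(- \frac{1}{18068}\right) = \frac{198665}{578176}$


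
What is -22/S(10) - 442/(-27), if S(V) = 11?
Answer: 388/27 ≈ 14.370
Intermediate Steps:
-22/S(10) - 442/(-27) = -22/11 - 442/(-27) = -22*1/11 - 442*(-1/27) = -2 + 442/27 = 388/27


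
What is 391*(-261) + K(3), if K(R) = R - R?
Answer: -102051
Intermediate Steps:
K(R) = 0
391*(-261) + K(3) = 391*(-261) + 0 = -102051 + 0 = -102051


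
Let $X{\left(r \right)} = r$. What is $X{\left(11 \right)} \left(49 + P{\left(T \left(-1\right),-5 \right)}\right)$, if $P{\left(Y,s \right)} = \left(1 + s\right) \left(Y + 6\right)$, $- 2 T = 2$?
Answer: $231$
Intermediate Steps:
$T = -1$ ($T = \left(- \frac{1}{2}\right) 2 = -1$)
$P{\left(Y,s \right)} = \left(1 + s\right) \left(6 + Y\right)$
$X{\left(11 \right)} \left(49 + P{\left(T \left(-1\right),-5 \right)}\right) = 11 \left(49 + \left(6 - -1 + 6 \left(-5\right) + \left(-1\right) \left(-1\right) \left(-5\right)\right)\right) = 11 \left(49 + \left(6 + 1 - 30 + 1 \left(-5\right)\right)\right) = 11 \left(49 + \left(6 + 1 - 30 - 5\right)\right) = 11 \left(49 - 28\right) = 11 \cdot 21 = 231$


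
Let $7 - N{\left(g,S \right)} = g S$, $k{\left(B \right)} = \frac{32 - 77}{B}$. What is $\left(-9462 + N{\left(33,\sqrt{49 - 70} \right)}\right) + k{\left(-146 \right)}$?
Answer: $- \frac{1380385}{146} - 33 i \sqrt{21} \approx -9454.7 - 151.23 i$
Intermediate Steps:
$k{\left(B \right)} = - \frac{45}{B}$
$N{\left(g,S \right)} = 7 - S g$ ($N{\left(g,S \right)} = 7 - g S = 7 - S g$)
$\left(-9462 + N{\left(33,\sqrt{49 - 70} \right)}\right) + k{\left(-146 \right)} = \left(-9462 + \left(7 - \sqrt{49 - 70} \cdot 33\right)\right) - \frac{45}{-146} = \left(-9462 + \left(7 - \sqrt{-21} \cdot 33\right)\right) - - \frac{45}{146} = \left(-9462 + \left(7 - i \sqrt{21} \cdot 33\right)\right) + \frac{45}{146} = \left(-9462 + \left(7 - 33 i \sqrt{21}\right)\right) + \frac{45}{146} = \left(-9455 - 33 i \sqrt{21}\right) + \frac{45}{146} = - \frac{1380385}{146} - 33 i \sqrt{21}$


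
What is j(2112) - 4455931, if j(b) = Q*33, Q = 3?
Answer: -4455832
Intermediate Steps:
j(b) = 99 (j(b) = 3*33 = 99)
j(2112) - 4455931 = 99 - 4455931 = -4455832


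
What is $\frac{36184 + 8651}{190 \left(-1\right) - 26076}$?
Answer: $- \frac{44835}{26266} \approx -1.707$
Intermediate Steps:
$\frac{36184 + 8651}{190 \left(-1\right) - 26076} = \frac{44835}{-190 - 26076} = \frac{44835}{-26266} = 44835 \left(- \frac{1}{26266}\right) = - \frac{44835}{26266}$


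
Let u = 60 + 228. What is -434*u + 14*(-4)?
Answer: -125048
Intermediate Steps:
u = 288
-434*u + 14*(-4) = -434*288 + 14*(-4) = -124992 - 56 = -125048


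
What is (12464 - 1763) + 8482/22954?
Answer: 122819618/11477 ≈ 10701.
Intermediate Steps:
(12464 - 1763) + 8482/22954 = 10701 + 8482*(1/22954) = 10701 + 4241/11477 = 122819618/11477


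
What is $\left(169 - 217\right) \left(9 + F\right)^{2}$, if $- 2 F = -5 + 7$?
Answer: $-3072$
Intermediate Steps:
$F = -1$ ($F = - \frac{-5 + 7}{2} = \left(- \frac{1}{2}\right) 2 = -1$)
$\left(169 - 217\right) \left(9 + F\right)^{2} = \left(169 - 217\right) \left(9 - 1\right)^{2} = - 48 \cdot 8^{2} = \left(-48\right) 64 = -3072$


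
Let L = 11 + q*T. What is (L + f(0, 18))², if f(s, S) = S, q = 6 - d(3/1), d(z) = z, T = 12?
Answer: 4225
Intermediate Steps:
q = 3 (q = 6 - 3/1 = 6 - 3 = 3)
L = 47 (L = 11 + 3*12 = 11 + 36 = 47)
(L + f(0, 18))² = (47 + 18)² = 65² = 4225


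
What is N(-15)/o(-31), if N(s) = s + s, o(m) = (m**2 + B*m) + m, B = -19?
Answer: -30/1519 ≈ -0.019750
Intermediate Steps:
o(m) = m**2 - 18*m (o(m) = (m**2 - 19*m) + m = m**2 - 18*m)
N(s) = 2*s
N(-15)/o(-31) = (2*(-15))/((-31*(-18 - 31))) = -30/((-31*(-49))) = -30/1519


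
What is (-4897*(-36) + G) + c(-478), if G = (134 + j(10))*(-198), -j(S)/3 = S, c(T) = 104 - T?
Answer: 156282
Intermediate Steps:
j(S) = -3*S
G = -20592 (G = (134 - 3*10)*(-198) = (134 - 30)*(-198) = 104*(-198) = -20592)
(-4897*(-36) + G) + c(-478) = (-4897*(-36) - 20592) + (104 - 1*(-478)) = (176292 - 20592) + (104 + 478) = 155700 + 582 = 156282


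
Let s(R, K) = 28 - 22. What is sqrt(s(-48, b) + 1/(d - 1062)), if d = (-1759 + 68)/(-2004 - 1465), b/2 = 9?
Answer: sqrt(81347069906111)/3682387 ≈ 2.4493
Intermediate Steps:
b = 18 (b = 2*9 = 18)
d = 1691/3469 (d = -1691/(-3469) = -1691*(-1/3469) = 1691/3469 ≈ 0.48746)
s(R, K) = 6
sqrt(s(-48, b) + 1/(d - 1062)) = sqrt(6 + 1/(1691/3469 - 1062)) = sqrt(6 + 1/(-3682387/3469)) = sqrt(6 - 3469/3682387) = sqrt(22090853/3682387) = sqrt(81347069906111)/3682387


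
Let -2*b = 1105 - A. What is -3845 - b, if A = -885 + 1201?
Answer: -6901/2 ≈ -3450.5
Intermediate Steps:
A = 316
b = -789/2 (b = -(1105 - 1*316)/2 = -(1105 - 316)/2 = -½*789 = -789/2 ≈ -394.50)
-3845 - b = -3845 - 1*(-789/2) = -3845 + 789/2 = -6901/2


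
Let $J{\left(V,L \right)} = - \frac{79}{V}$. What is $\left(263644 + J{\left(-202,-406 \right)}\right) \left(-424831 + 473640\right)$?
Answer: $\frac{2599380255103}{202} \approx 1.2868 \cdot 10^{10}$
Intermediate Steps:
$\left(263644 + J{\left(-202,-406 \right)}\right) \left(-424831 + 473640\right) = \left(263644 - \frac{79}{-202}\right) \left(-424831 + 473640\right) = \left(263644 - - \frac{79}{202}\right) 48809 = \left(263644 + \frac{79}{202}\right) 48809 = \frac{53256167}{202} \cdot 48809 = \frac{2599380255103}{202}$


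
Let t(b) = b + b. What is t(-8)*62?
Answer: -992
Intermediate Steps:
t(b) = 2*b
t(-8)*62 = (2*(-8))*62 = -16*62 = -992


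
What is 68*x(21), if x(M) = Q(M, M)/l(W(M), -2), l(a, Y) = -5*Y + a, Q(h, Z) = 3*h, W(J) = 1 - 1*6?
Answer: 4284/5 ≈ 856.80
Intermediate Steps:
W(J) = -5 (W(J) = 1 - 6 = -5)
l(a, Y) = a - 5*Y
x(M) = 3*M/5 (x(M) = (3*M)/(-5 - 5*(-2)) = (3*M)/(-5 + 10) = (3*M)/5 = (3*M)*(1/5) = 3*M/5)
68*x(21) = 68*((3/5)*21) = 68*(63/5) = 4284/5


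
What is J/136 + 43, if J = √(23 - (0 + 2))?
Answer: 43 + √21/136 ≈ 43.034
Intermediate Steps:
J = √21 (J = √(23 - 1*2) = √(23 - 2) = √21 ≈ 4.5826)
J/136 + 43 = √21/136 + 43 = 43 + √21/136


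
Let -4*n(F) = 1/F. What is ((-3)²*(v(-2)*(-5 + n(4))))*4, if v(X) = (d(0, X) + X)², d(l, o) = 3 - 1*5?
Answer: -2916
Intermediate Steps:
n(F) = -1/(4*F)
d(l, o) = -2 (d(l, o) = 3 - 5 = -2)
v(X) = (-2 + X)²
((-3)²*(v(-2)*(-5 + n(4))))*4 = ((-3)²*((-2 - 2)²*(-5 - ¼/4)))*4 = (9*((-4)²*(-5 - ¼*¼)))*4 = (9*(16*(-5 - 1/16)))*4 = (9*(16*(-81/16)))*4 = (9*(-81))*4 = -729*4 = -2916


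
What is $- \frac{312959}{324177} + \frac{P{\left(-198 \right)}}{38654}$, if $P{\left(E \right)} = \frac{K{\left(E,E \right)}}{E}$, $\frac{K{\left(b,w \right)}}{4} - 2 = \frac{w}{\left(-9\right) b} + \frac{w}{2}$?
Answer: $- \frac{256618208365}{265830651009} \approx -0.96534$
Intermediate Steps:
$K{\left(b,w \right)} = 8 + 2 w - \frac{4 w}{9 b}$ ($K{\left(b,w \right)} = 8 + 4 \left(\frac{w}{\left(-9\right) b} + \frac{w}{2}\right) = 8 + 4 \left(w \left(- \frac{1}{9 b}\right) + w \frac{1}{2}\right) = 8 + 4 \left(- \frac{w}{9 b} + \frac{w}{2}\right) = 8 + 4 \left(\frac{w}{2} - \frac{w}{9 b}\right) = 8 + \left(2 w - \frac{4 w}{9 b}\right) = 8 + 2 w - \frac{4 w}{9 b}$)
$P{\left(E \right)} = \frac{\frac{68}{9} + 2 E}{E}$ ($P{\left(E \right)} = \frac{8 + 2 E - \frac{4 E}{9 E}}{E} = \frac{8 + 2 E - \frac{4}{9}}{E} = \frac{\frac{68}{9} + 2 E}{E}$)
$- \frac{312959}{324177} + \frac{P{\left(-198 \right)}}{38654} = - \frac{312959}{324177} + \frac{2 + \frac{68}{9 \left(-198\right)}}{38654} = \left(-312959\right) \frac{1}{324177} + \left(2 + \frac{68}{9} \left(- \frac{1}{198}\right)\right) \frac{1}{38654} = - \frac{312959}{324177} + \left(2 - \frac{34}{891}\right) \frac{1}{38654} = - \frac{312959}{324177} + \frac{1748}{891} \cdot \frac{1}{38654} = - \frac{312959}{324177} + \frac{874}{17220357} = - \frac{256618208365}{265830651009}$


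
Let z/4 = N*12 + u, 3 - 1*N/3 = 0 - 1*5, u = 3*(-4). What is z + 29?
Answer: 1133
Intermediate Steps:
u = -12
N = 24 (N = 9 - 3*(0 - 1*5) = 9 - 3*(0 - 5) = 9 - 3*(-5) = 9 + 15 = 24)
z = 1104 (z = 4*(24*12 - 12) = 4*(288 - 12) = 4*276 = 1104)
z + 29 = 1104 + 29 = 1133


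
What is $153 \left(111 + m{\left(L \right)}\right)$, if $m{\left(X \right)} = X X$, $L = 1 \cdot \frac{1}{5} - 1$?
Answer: $\frac{427023}{25} \approx 17081.0$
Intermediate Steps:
$L = - \frac{4}{5}$ ($L = 1 \cdot \frac{1}{5} - 1 = \frac{1}{5} - 1 = - \frac{4}{5} \approx -0.8$)
$m{\left(X \right)} = X^{2}$
$153 \left(111 + m{\left(L \right)}\right) = 153 \left(111 + \left(- \frac{4}{5}\right)^{2}\right) = 153 \left(111 + \frac{16}{25}\right) = 153 \cdot \frac{2791}{25} = \frac{427023}{25}$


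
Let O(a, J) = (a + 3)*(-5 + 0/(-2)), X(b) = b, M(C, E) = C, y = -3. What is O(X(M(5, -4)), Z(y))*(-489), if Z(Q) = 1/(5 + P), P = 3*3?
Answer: 19560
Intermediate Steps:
P = 9
Z(Q) = 1/14 (Z(Q) = 1/(5 + 9) = 1/14)
O(a, J) = -15 - 5*a (O(a, J) = (3 + a)*(-5 + 0*(-½)) = (3 + a)*(-5 + 0) = (3 + a)*(-5) = -15 - 5*a)
O(X(M(5, -4)), Z(y))*(-489) = (-15 - 5*5)*(-489) = (-15 - 25)*(-489) = -40*(-489) = 19560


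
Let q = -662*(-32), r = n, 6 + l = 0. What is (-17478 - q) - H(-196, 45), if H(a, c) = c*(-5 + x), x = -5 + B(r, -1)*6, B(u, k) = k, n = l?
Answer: -37942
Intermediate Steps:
l = -6 (l = -6 + 0 = -6)
n = -6
r = -6
q = 21184
x = -11 (x = -5 - 1*6 = -5 - 6 = -11)
H(a, c) = -16*c (H(a, c) = c*(-5 - 11) = c*(-16) = -16*c)
(-17478 - q) - H(-196, 45) = (-17478 - 1*21184) - (-16)*45 = (-17478 - 21184) - 1*(-720) = -38662 + 720 = -37942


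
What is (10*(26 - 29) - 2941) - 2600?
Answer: -5571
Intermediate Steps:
(10*(26 - 29) - 2941) - 2600 = (10*(-3) - 2941) - 2600 = (-30 - 2941) - 2600 = -2971 - 2600 = -5571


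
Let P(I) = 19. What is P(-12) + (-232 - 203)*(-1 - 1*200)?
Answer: 87454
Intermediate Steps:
P(-12) + (-232 - 203)*(-1 - 1*200) = 19 + (-232 - 203)*(-1 - 1*200) = 19 - 435*(-1 - 200) = 19 - 435*(-201) = 19 + 87435 = 87454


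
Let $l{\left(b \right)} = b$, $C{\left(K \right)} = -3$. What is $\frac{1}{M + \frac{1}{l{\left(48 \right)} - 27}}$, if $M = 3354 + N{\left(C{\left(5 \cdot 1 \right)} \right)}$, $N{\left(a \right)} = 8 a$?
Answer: $\frac{21}{69931} \approx 0.0003003$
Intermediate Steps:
$M = 3330$ ($M = 3354 + 8 \left(-3\right) = 3354 - 24 = 3330$)
$\frac{1}{M + \frac{1}{l{\left(48 \right)} - 27}} = \frac{1}{3330 + \frac{1}{48 - 27}} = \frac{1}{3330 + \frac{1}{21}} = \frac{1}{\frac{69931}{21}} = \frac{21}{69931}$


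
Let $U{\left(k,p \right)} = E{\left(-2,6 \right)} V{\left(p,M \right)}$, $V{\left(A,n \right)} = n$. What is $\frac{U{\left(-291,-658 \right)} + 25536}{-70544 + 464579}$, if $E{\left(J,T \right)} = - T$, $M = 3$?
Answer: $\frac{8506}{131345} \approx 0.064761$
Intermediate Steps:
$U{\left(k,p \right)} = -18$ ($U{\left(k,p \right)} = \left(-1\right) 6 \cdot 3 = \left(-6\right) 3 = -18$)
$\frac{U{\left(-291,-658 \right)} + 25536}{-70544 + 464579} = \frac{-18 + 25536}{-70544 + 464579} = \frac{25518}{394035} = 25518 \cdot \frac{1}{394035} = \frac{8506}{131345}$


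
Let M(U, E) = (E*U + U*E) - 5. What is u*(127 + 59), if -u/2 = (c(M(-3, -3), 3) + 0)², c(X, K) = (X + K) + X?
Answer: -312852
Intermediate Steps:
M(U, E) = -5 + 2*E*U (M(U, E) = (E*U + E*U) - 5 = 2*E*U - 5 = -5 + 2*E*U)
c(X, K) = K + 2*X (c(X, K) = (K + X) + X = K + 2*X)
u = -1682 (u = -2*((3 + 2*(-5 + 2*(-3)*(-3))) + 0)² = -2*((3 + 2*(-5 + 18)) + 0)² = -2*((3 + 2*13) + 0)² = -2*((3 + 26) + 0)² = -2*(29 + 0)² = -2*29² = -2*841 = -1682)
u*(127 + 59) = -1682*(127 + 59) = -1682*186 = -312852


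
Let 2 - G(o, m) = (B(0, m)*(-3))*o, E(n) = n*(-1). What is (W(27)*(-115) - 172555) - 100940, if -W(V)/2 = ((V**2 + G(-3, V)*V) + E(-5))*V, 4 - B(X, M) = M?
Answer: 39327675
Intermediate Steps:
B(X, M) = 4 - M
E(n) = -n
G(o, m) = 2 - o*(-12 + 3*m) (G(o, m) = 2 - (4 - m)*(-3)*o = 2 - (-12 + 3*m)*o = 2 - o*(-12 + 3*m))
W(V) = -2*V*(5 + V**2 + V*(-34 + 9*V)) (W(V) = -2*((V**2 + (2 - 3*(-3)*(-4 + V))*V) - 1*(-5))*V = -2*((V**2 + (2 + (-36 + 9*V))*V) + 5)*V = -2*((V**2 + (-34 + 9*V)*V) + 5)*V = -2*((V**2 + V*(-34 + 9*V)) + 5)*V = -2*(5 + V**2 + V*(-34 + 9*V))*V = -2*V*(5 + V**2 + V*(-34 + 9*V)))
(W(27)*(-115) - 172555) - 100940 = ((2*27*(-5 - 10*27**2 + 34*27))*(-115) - 172555) - 100940 = ((2*27*(-5 - 10*729 + 918))*(-115) - 172555) - 100940 = ((2*27*(-5 - 7290 + 918))*(-115) - 172555) - 100940 = ((2*27*(-6377))*(-115) - 172555) - 100940 = (-344358*(-115) - 172555) - 100940 = (39601170 - 172555) - 100940 = 39428615 - 100940 = 39327675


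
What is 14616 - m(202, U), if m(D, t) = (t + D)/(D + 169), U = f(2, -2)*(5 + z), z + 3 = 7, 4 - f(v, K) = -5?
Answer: 5422253/371 ≈ 14615.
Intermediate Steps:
f(v, K) = 9 (f(v, K) = 4 - 1*(-5) = 4 + 5 = 9)
z = 4 (z = -3 + 7 = 4)
U = 81 (U = 9*(5 + 4) = 9*9 = 81)
m(D, t) = (D + t)/(169 + D)
14616 - m(202, U) = 14616 - (202 + 81)/(169 + 202) = 14616 - 283/371 = 5422253/371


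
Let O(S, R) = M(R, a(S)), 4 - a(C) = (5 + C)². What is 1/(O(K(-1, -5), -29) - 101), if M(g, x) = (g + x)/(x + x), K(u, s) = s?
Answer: -8/833 ≈ -0.0096038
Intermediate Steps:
a(C) = 4 - (5 + C)²
M(g, x) = (g + x)/(2*x) (M(g, x) = (g + x)/((2*x)) = (g + x)*(1/(2*x)) = (g + x)/(2*x))
O(S, R) = (4 + R - (5 + S)²)/(2*(4 - (5 + S)²)) (O(S, R) = (R + (4 - (5 + S)²))/(2*(4 - (5 + S)²)) = (4 + R - (5 + S)²)/(2*(4 - (5 + S)²)))
1/(O(K(-1, -5), -29) - 101) = 1/((-4 + (5 - 5)² - 1*(-29))/(2*(-4 + (5 - 5)²)) - 101) = 1/((-4 + 0² + 29)/(2*(-4 + 0²)) - 101) = 1/((-4 + 0 + 29)/(2*(-4 + 0)) - 101) = 1/((½)*25/(-4) - 101) = 1/((½)*(-¼)*25 - 101) = 1/(-25/8 - 101) = 1/(-833/8) = -8/833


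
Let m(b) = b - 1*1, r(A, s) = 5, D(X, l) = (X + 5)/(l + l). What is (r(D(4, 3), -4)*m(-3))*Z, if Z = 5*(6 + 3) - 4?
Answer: -820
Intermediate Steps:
D(X, l) = (5 + X)/(2*l) (D(X, l) = (5 + X)/((2*l)) = (5 + X)*(1/(2*l)) = (5 + X)/(2*l))
m(b) = -1 + b (m(b) = b - 1 = -1 + b)
Z = 41 (Z = 5*9 - 4 = 45 - 4 = 41)
(r(D(4, 3), -4)*m(-3))*Z = (5*(-1 - 3))*41 = (5*(-4))*41 = -20*41 = -820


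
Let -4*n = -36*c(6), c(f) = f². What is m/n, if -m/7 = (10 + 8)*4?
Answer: -14/9 ≈ -1.5556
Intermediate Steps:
m = -504 (m = -7*(10 + 8)*4 = -126*4 = -7*72 = -504)
n = 324 (n = -(-9)*6² = -(-9)*36 = -¼*(-1296) = 324)
m/n = -504/324 = -504*1/324 = -14/9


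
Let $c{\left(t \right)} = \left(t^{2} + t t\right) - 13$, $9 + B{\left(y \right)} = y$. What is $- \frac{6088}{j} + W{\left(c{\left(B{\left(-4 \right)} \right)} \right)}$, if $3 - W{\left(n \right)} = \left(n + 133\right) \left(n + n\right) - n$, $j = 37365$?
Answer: $- \frac{11111310868}{37365} \approx -2.9737 \cdot 10^{5}$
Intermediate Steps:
$B{\left(y \right)} = -9 + y$
$c{\left(t \right)} = -13 + 2 t^{2}$ ($c{\left(t \right)} = \left(t^{2} + t^{2}\right) - 13 = 2 t^{2} - 13 = -13 + 2 t^{2}$)
$W{\left(n \right)} = 3 + n - 2 n \left(133 + n\right)$ ($W{\left(n \right)} = 3 - \left(\left(n + 133\right) \left(n + n\right) - n\right) = 3 - \left(\left(133 + n\right) 2 n - n\right) = 3 - \left(2 n \left(133 + n\right) - n\right) = 3 - \left(- n + 2 n \left(133 + n\right)\right) = 3 + n - 2 n \left(133 + n\right)$)
$- \frac{6088}{j} + W{\left(c{\left(B{\left(-4 \right)} \right)} \right)} = - \frac{6088}{37365} - \left(-3 + 2 \left(-13 + 2 \left(-9 - 4\right)^{2}\right)^{2} + 265 \left(-13 + 2 \left(-9 - 4\right)^{2}\right)\right) = \left(-6088\right) \frac{1}{37365} - \left(-3 + 2 \left(-13 + 2 \left(-13\right)^{2}\right)^{2} + 265 \left(-13 + 2 \left(-13\right)^{2}\right)\right) = - \frac{6088}{37365} - \left(-3 + 2 \left(-13 + 2 \cdot 169\right)^{2} + 265 \left(-13 + 2 \cdot 169\right)\right) = - \frac{6088}{37365} - \left(-3 + 2 \left(-13 + 338\right)^{2} + 265 \left(-13 + 338\right)\right) = - \frac{6088}{37365} - \left(86122 + 211250\right) = - \frac{6088}{37365} - 297372 = - \frac{11111310868}{37365}$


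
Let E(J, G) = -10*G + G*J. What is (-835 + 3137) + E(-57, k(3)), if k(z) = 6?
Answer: 1900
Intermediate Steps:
(-835 + 3137) + E(-57, k(3)) = (-835 + 3137) + 6*(-10 - 57) = 2302 + 6*(-67) = 2302 - 402 = 1900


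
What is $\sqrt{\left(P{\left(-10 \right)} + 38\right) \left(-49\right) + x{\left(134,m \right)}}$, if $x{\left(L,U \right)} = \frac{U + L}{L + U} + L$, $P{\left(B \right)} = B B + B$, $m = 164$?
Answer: $19 i \sqrt{17} \approx 78.339 i$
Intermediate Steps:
$P{\left(B \right)} = B + B^{2}$ ($P{\left(B \right)} = B^{2} + B = B + B^{2}$)
$x{\left(L,U \right)} = 1 + L$ ($x{\left(L,U \right)} = \frac{L + U}{L + U} + L = 1 + L$)
$\sqrt{\left(P{\left(-10 \right)} + 38\right) \left(-49\right) + x{\left(134,m \right)}} = \sqrt{\left(- 10 \left(1 - 10\right) + 38\right) \left(-49\right) + \left(1 + 134\right)} = \sqrt{\left(\left(-10\right) \left(-9\right) + 38\right) \left(-49\right) + 135} = \sqrt{\left(90 + 38\right) \left(-49\right) + 135} = \sqrt{128 \left(-49\right) + 135} = \sqrt{-6272 + 135} = \sqrt{-6137} = 19 i \sqrt{17}$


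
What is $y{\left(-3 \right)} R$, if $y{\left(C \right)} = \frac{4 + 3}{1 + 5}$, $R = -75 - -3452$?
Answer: $\frac{23639}{6} \approx 3939.8$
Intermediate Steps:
$R = 3377$ ($R = -75 + 3452 = 3377$)
$y{\left(C \right)} = \frac{7}{6}$
$y{\left(-3 \right)} R = \frac{7}{6} \cdot 3377 = \frac{23639}{6}$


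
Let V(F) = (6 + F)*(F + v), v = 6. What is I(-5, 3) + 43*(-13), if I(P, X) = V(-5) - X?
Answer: -561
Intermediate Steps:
V(F) = (6 + F)² (V(F) = (6 + F)*(F + 6) = (6 + F)*(6 + F) = (6 + F)²)
I(P, X) = 1 - X (I(P, X) = (36 + (-5)² + 12*(-5)) - X = (36 + 25 - 60) - X = 1 - X)
I(-5, 3) + 43*(-13) = (1 - 1*3) + 43*(-13) = (1 - 3) - 559 = -2 - 559 = -561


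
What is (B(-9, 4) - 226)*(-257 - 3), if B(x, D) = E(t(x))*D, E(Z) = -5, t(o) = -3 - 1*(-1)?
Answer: 63960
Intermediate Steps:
t(o) = -2 (t(o) = -3 + 1 = -2)
B(x, D) = -5*D
(B(-9, 4) - 226)*(-257 - 3) = (-5*4 - 226)*(-257 - 3) = (-20 - 226)*(-260) = -246*(-260) = 63960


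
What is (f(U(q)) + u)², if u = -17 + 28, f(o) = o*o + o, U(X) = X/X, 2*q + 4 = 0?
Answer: 169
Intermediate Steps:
q = -2 (q = -2 + (½)*0 = -2 + 0 = -2)
U(X) = 1
f(o) = o + o² (f(o) = o² + o = o + o²)
u = 11
(f(U(q)) + u)² = (1*(1 + 1) + 11)² = (1*2 + 11)² = (2 + 11)² = 13² = 169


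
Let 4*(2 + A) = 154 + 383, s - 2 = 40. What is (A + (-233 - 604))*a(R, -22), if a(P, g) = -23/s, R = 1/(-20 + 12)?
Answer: 64837/168 ≈ 385.93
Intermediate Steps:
s = 42 (s = 2 + 40 = 42)
R = -⅛ (R = 1/(-8) = -⅛ ≈ -0.12500)
a(P, g) = -23/42
A = 529/4 (A = -2 + (154 + 383)/4 = -2 + (¼)*537 = -2 + 537/4 = 529/4 ≈ 132.25)
(A + (-233 - 604))*a(R, -22) = (529/4 + (-233 - 604))*(-23/42) = (529/4 - 837)*(-23/42) = -2819/4*(-23/42) = 64837/168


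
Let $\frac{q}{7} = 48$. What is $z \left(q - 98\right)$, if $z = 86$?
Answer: $20468$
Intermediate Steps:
$q = 336$ ($q = 7 \cdot 48 = 336$)
$z \left(q - 98\right) = 86 \left(336 - 98\right) = 86 \cdot 238 = 20468$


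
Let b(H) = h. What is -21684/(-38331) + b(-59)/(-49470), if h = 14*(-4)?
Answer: 19904704/35115455 ≈ 0.56684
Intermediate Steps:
h = -56
b(H) = -56
-21684/(-38331) + b(-59)/(-49470) = -21684/(-38331) - 56/(-49470) = -21684*(-1/38331) - 56*(-1/49470) = 7228/12777 + 28/24735 = 19904704/35115455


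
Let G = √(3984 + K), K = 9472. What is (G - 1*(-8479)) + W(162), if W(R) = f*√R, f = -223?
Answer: 8595 - 2007*√2 ≈ 5756.7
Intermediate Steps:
G = 116 (G = √(3984 + 9472) = √13456 = 116)
W(R) = -223*√R
(G - 1*(-8479)) + W(162) = (116 - 1*(-8479)) - 2007*√2 = (116 + 8479) - 2007*√2 = 8595 - 2007*√2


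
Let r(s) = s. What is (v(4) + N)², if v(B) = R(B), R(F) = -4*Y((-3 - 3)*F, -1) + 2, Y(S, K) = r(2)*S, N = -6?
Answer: 35344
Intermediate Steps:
Y(S, K) = 2*S
R(F) = 2 + 48*F (R(F) = -8*(-3 - 3)*F + 2 = -8*(-6*F) + 2 = -(-48)*F + 2 = 48*F + 2 = 2 + 48*F)
v(B) = 2 + 48*B
(v(4) + N)² = ((2 + 48*4) - 6)² = ((2 + 192) - 6)² = (194 - 6)² = 188² = 35344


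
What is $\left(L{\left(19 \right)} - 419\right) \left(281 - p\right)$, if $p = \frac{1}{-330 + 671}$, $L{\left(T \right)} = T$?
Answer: $- \frac{38328000}{341} \approx -1.124 \cdot 10^{5}$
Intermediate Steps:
$p = \frac{1}{341} \approx 0.0029326$
$\left(L{\left(19 \right)} - 419\right) \left(281 - p\right) = \left(19 - 419\right) \left(281 - \frac{1}{341}\right) = - 400 \left(281 - \frac{1}{341}\right) = \left(-400\right) \frac{95820}{341} = - \frac{38328000}{341}$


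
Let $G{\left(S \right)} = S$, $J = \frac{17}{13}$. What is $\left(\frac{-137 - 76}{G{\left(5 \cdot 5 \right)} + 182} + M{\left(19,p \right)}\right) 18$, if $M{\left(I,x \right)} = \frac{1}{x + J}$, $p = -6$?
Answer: $- \frac{31368}{1403} \approx -22.358$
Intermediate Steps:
$J = \frac{17}{13}$ ($J = 17 \cdot \frac{1}{13} = \frac{17}{13} \approx 1.3077$)
$M{\left(I,x \right)} = \frac{1}{\frac{17}{13} + x}$ ($M{\left(I,x \right)} = \frac{1}{x + \frac{17}{13}} = \frac{1}{\frac{17}{13} + x}$)
$\left(\frac{-137 - 76}{G{\left(5 \cdot 5 \right)} + 182} + M{\left(19,p \right)}\right) 18 = \left(\frac{-137 - 76}{5 \cdot 5 + 182} + \frac{13}{17 + 13 \left(-6\right)}\right) 18 = \left(- \frac{213}{25 + 182} + \frac{13}{17 - 78}\right) 18 = \left(- \frac{213}{207} + \frac{13}{-61}\right) 18 = \left(\left(-213\right) \frac{1}{207} + 13 \left(- \frac{1}{61}\right)\right) 18 = \left(- \frac{71}{69} - \frac{13}{61}\right) 18 = \left(- \frac{5228}{4209}\right) 18 = - \frac{31368}{1403}$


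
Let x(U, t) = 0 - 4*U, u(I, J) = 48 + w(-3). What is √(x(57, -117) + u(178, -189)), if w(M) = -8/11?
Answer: 2*I*√5467/11 ≈ 13.443*I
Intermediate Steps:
w(M) = -8/11 (w(M) = -8*1/11 = -8/11)
u(I, J) = 520/11 (u(I, J) = 48 - 8/11 = 520/11)
x(U, t) = -4*U
√(x(57, -117) + u(178, -189)) = √(-4*57 + 520/11) = √(-228 + 520/11) = √(-1988/11) = 2*I*√5467/11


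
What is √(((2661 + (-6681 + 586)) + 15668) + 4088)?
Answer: √16322 ≈ 127.76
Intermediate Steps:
√(((2661 + (-6681 + 586)) + 15668) + 4088) = √(((2661 - 6095) + 15668) + 4088) = √((-3434 + 15668) + 4088) = √(12234 + 4088) = √16322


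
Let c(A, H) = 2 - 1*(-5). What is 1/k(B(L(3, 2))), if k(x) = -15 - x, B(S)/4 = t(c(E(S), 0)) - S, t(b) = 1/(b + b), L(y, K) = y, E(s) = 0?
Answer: -7/23 ≈ -0.30435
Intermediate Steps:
c(A, H) = 7 (c(A, H) = 2 + 5 = 7)
t(b) = 1/(2*b)
B(S) = 2/7 - 4*S (B(S) = 4*((1/2)/7 - S) = 4*((1/2)*(1/7) - S) = 4*(1/14 - S) = 2/7 - 4*S)
1/k(B(L(3, 2))) = 1/(-15 - (2/7 - 4*3)) = 1/(-15 - (2/7 - 12)) = 1/(-15 - 1*(-82/7)) = 1/(-15 + 82/7) = 1/(-23/7) = -7/23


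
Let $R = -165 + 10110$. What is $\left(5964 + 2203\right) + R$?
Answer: $18112$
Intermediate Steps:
$R = 9945$
$\left(5964 + 2203\right) + R = \left(5964 + 2203\right) + 9945 = 8167 + 9945 = 18112$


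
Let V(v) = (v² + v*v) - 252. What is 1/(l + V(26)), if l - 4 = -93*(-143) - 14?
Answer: 1/14389 ≈ 6.9498e-5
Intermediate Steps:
V(v) = -252 + 2*v² (V(v) = (v² + v²) - 252 = 2*v² - 252 = -252 + 2*v²)
l = 13289 (l = 4 + (-93*(-143) - 14) = 4 + (13299 - 14) = 4 + 13285 = 13289)
1/(l + V(26)) = 1/(13289 + (-252 + 2*26²)) = 1/(13289 + (-252 + 2*676)) = 1/(13289 + (-252 + 1352)) = 1/(13289 + 1100) = 1/14389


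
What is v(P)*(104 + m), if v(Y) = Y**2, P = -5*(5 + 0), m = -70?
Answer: 21250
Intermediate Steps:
P = -25 (P = -5*5 = -25)
v(P)*(104 + m) = (-25)**2*(104 - 70) = 625*34 = 21250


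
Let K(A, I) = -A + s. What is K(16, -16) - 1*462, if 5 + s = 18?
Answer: -465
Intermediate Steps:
s = 13 (s = -5 + 18 = 13)
K(A, I) = 13 - A (K(A, I) = -A + 13 = 13 - A)
K(16, -16) - 1*462 = (13 - 1*16) - 1*462 = (13 - 16) - 462 = -3 - 462 = -465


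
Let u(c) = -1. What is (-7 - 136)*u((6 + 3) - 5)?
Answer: 143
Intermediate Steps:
(-7 - 136)*u((6 + 3) - 5) = (-7 - 136)*(-1) = -143*(-1) = 143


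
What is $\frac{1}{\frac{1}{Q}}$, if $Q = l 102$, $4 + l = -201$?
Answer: $-20910$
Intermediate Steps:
$l = -205$ ($l = -4 - 201 = -205$)
$Q = -20910$ ($Q = \left(-205\right) 102 = -20910$)
$\frac{1}{\frac{1}{Q}} = \frac{1}{\frac{1}{-20910}} = \frac{1}{- \frac{1}{20910}} = -20910$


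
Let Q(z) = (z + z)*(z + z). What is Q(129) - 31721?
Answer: 34843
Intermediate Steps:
Q(z) = 4*z² (Q(z) = (2*z)*(2*z) = 4*z²)
Q(129) - 31721 = 4*129² - 31721 = 4*16641 - 31721 = 66564 - 31721 = 34843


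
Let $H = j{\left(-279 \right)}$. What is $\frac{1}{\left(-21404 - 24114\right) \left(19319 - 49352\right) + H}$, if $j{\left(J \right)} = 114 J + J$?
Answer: $\frac{1}{1367010009} \approx 7.3152 \cdot 10^{-10}$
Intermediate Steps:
$j{\left(J \right)} = 115 J$
$H = -32085$ ($H = 115 \left(-279\right) = -32085$)
$\frac{1}{\left(-21404 - 24114\right) \left(19319 - 49352\right) + H} = \frac{1}{\left(-21404 - 24114\right) \left(19319 - 49352\right) - 32085} = \frac{1}{\left(-45518\right) \left(-30033\right) - 32085} = \frac{1}{1367042094 - 32085} = \frac{1}{1367010009}$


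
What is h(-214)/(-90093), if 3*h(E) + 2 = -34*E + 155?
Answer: -7429/270279 ≈ -0.027486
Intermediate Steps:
h(E) = 51 - 34*E/3 (h(E) = -⅔ + (-34*E + 155)/3 = -⅔ + (155 - 34*E)/3 = -⅔ + (155/3 - 34*E/3) = 51 - 34*E/3)
h(-214)/(-90093) = (51 - 34/3*(-214))/(-90093) = (51 + 7276/3)*(-1/90093) = (7429/3)*(-1/90093) = -7429/270279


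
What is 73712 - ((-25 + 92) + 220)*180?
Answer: 22052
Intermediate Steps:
73712 - ((-25 + 92) + 220)*180 = 73712 - (67 + 220)*180 = 73712 - 287*180 = 73712 - 1*51660 = 73712 - 51660 = 22052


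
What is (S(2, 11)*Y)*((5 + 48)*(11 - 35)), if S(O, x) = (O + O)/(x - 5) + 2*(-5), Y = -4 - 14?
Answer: -213696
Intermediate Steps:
Y = -18
S(O, x) = -10 + 2*O/(-5 + x) (S(O, x) = (2*O)/(-5 + x) - 10 = 2*O/(-5 + x) - 10 = -10 + 2*O/(-5 + x))
(S(2, 11)*Y)*((5 + 48)*(11 - 35)) = ((2*(25 + 2 - 5*11)/(-5 + 11))*(-18))*((5 + 48)*(11 - 35)) = ((2*(25 + 2 - 55)/6)*(-18))*(53*(-24)) = ((2*(⅙)*(-28))*(-18))*(-1272) = -28/3*(-18)*(-1272) = 168*(-1272) = -213696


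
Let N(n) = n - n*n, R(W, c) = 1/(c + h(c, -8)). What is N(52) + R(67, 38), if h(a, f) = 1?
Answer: -103427/39 ≈ -2652.0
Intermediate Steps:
R(W, c) = 1/(1 + c) (R(W, c) = 1/(c + 1) = 1/(1 + c))
N(n) = n - n²
N(52) + R(67, 38) = 52*(1 - 1*52) + 1/(1 + 38) = 52*(1 - 52) + 1/39 = 52*(-51) + 1/39 = -2652 + 1/39 = -103427/39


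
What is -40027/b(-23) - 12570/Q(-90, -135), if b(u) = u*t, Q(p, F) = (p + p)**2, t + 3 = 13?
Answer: 4313279/24840 ≈ 173.64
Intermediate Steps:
t = 10 (t = -3 + 13 = 10)
Q(p, F) = 4*p**2 (Q(p, F) = (2*p)**2 = 4*p**2)
b(u) = 10*u (b(u) = u*10 = 10*u)
-40027/b(-23) - 12570/Q(-90, -135) = -40027/(10*(-23)) - 12570/(4*(-90)**2) = -40027/(-230) - 12570/(4*8100) = -40027*(-1/230) - 12570/32400 = 40027/230 - 12570*1/32400 = 40027/230 - 419/1080 = 4313279/24840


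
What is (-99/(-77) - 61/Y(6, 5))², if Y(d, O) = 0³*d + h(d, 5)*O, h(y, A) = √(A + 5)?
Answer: 202579/12250 - 549*√10/175 ≈ 6.6165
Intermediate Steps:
h(y, A) = √(5 + A)
Y(d, O) = O*√10 (Y(d, O) = 0³*d + √(5 + 5)*O = 0*d + √10*O = 0 + O*√10 = O*√10)
(-99/(-77) - 61/Y(6, 5))² = (-99/(-77) - 61*√10/50)² = (-99*(-1/77) - 61*√10/50)² = (9/7 - 61*√10/50)²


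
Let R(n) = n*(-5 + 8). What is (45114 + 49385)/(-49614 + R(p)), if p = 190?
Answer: -94499/49044 ≈ -1.9268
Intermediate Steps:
R(n) = 3*n (R(n) = n*3 = 3*n)
(45114 + 49385)/(-49614 + R(p)) = (45114 + 49385)/(-49614 + 3*190) = 94499/(-49614 + 570) = 94499/(-49044) = 94499*(-1/49044) = -94499/49044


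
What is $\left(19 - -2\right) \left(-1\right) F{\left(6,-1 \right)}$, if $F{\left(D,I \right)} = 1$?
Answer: $-21$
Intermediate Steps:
$\left(19 - -2\right) \left(-1\right) F{\left(6,-1 \right)} = \left(19 - -2\right) \left(-1\right) 1 = \left(19 + 2\right) \left(-1\right) 1 = 21 \left(-1\right) 1 = \left(-21\right) 1 = -21$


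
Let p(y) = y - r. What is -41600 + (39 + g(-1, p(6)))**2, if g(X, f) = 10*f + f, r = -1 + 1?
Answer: -30575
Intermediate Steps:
r = 0
p(y) = y (p(y) = y - 1*0 = y + 0 = y)
g(X, f) = 11*f
-41600 + (39 + g(-1, p(6)))**2 = -41600 + (39 + 11*6)**2 = -41600 + (39 + 66)**2 = -41600 + 105**2 = -41600 + 11025 = -30575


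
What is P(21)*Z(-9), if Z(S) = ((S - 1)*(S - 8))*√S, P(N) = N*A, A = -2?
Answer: -21420*I ≈ -21420.0*I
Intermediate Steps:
P(N) = -2*N (P(N) = N*(-2) = -2*N)
Z(S) = √S*(-1 + S)*(-8 + S) (Z(S) = ((-1 + S)*(-8 + S))*√S = √S*(-1 + S)*(-8 + S))
P(21)*Z(-9) = (-2*21)*(√(-9)*(8 + (-9)² - 9*(-9))) = -42*3*I*(8 + 81 + 81) = -42*3*I*170 = -21420*I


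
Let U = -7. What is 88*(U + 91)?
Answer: 7392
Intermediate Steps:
88*(U + 91) = 88*(-7 + 91) = 88*84 = 7392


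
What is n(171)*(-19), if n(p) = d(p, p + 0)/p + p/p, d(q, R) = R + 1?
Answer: -343/9 ≈ -38.111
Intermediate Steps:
d(q, R) = 1 + R
n(p) = 1 + (1 + p)/p (n(p) = (1 + (p + 0))/p + p/p = (1 + p)/p + 1 = 1 + (1 + p)/p)
n(171)*(-19) = (2 + 1/171)*(-19) = (343/171)*(-19) = -343/9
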